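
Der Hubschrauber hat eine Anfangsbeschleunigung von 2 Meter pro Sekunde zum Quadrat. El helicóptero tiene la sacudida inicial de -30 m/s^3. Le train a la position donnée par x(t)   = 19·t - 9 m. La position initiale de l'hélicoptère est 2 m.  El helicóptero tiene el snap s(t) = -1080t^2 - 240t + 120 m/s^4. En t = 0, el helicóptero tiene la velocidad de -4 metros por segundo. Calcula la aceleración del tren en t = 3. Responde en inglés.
Starting from position x(t) = 19·t - 9, we take 2 derivatives. The derivative of position gives velocity: v(t) = 19. The derivative of velocity gives acceleration: a(t) = 0. We have acceleration a(t) = 0. Substituting t = 3: a(3) = 0.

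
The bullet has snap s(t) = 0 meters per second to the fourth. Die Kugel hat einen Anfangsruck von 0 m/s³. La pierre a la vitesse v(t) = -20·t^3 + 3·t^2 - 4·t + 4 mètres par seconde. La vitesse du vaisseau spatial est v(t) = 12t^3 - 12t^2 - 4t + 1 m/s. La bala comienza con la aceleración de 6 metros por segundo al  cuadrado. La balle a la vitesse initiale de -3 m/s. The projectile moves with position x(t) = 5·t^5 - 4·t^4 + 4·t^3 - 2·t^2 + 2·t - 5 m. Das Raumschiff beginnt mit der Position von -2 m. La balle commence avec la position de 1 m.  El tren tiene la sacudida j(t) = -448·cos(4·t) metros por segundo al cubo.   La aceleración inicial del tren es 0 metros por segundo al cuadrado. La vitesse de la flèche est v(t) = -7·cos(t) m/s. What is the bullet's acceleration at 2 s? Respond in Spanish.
Necesitamos integrar nuestra ecuación del snap s(t) = 0 2 veces. Tomando ∫s(t)dt y aplicando j(0) = 0, encontramos j(t) = 0. La antiderivada de la sacudida, con a(0) = 6, da la aceleración: a(t) = 6. Usando a(t) = 6 y sustituyendo t = 2, encontramos a = 6.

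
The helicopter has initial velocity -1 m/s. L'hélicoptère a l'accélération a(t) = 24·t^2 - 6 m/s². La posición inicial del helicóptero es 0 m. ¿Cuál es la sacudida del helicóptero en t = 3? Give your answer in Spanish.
Partiendo de la aceleración a(t) = 24·t^2 - 6, tomamos 1 derivada. Derivando la aceleración, obtenemos la sacudida: j(t) = 48·t. Usando j(t) = 48·t y sustituyendo t = 3, encontramos j = 144.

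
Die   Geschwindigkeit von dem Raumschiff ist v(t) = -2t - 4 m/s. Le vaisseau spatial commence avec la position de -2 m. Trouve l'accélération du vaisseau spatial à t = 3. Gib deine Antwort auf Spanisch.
Para resolver esto, necesitamos tomar 1 derivada de nuestra ecuación de la velocidad v(t) = -2·t - 4. Derivando la velocidad, obtenemos la aceleración: a(t) = -2. Usando a(t) = -2 y sustituyendo t = 3, encontramos a = -2.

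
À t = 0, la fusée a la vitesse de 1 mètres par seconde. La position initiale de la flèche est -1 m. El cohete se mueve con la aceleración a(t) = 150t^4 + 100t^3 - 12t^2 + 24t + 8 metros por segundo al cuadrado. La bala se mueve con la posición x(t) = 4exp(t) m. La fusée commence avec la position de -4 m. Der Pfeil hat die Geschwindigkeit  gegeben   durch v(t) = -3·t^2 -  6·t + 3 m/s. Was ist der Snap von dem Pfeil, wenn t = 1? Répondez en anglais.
To solve this, we need to take 3 derivatives of our velocity equation v(t) = -3·t^2 - 6·t + 3. The derivative of velocity gives acceleration: a(t) = -6·t - 6. Taking d/dt of a(t), we find j(t) = -6. Differentiating jerk, we get snap: s(t) = 0. We have snap s(t) = 0. Substituting t = 1: s(1) = 0.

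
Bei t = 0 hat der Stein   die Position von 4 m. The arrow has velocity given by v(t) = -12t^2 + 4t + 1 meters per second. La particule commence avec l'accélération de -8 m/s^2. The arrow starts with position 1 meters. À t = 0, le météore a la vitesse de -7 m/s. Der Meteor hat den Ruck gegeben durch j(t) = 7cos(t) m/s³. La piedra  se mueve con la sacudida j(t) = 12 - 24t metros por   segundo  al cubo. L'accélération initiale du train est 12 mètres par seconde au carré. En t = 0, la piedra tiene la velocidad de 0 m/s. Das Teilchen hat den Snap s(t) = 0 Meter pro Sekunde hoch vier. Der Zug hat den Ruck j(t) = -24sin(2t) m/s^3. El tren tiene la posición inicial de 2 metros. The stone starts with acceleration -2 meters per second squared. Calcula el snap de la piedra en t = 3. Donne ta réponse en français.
En partant du jerk j(t) = 12 - 24·t, nous prenons 1 dérivée. En prenant d/dt de j(t), nous trouvons s(t) = -24. De l'équation du snap s(t) = -24, nous substituons t = 3 pour obtenir s = -24.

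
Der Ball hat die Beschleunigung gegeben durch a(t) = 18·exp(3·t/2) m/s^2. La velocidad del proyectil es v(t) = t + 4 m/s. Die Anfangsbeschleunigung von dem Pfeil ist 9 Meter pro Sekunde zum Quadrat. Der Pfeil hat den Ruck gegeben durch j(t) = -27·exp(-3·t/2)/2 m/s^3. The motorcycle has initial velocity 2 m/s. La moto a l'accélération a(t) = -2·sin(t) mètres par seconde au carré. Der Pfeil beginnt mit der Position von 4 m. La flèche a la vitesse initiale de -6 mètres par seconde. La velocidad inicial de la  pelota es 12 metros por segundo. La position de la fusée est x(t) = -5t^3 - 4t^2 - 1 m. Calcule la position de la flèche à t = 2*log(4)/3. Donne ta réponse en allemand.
Wir müssen die Stammfunktion unserer Gleichung für den Ruck j(t) = -27·exp(-3·t/2)/2 3-mal finden. Mit ∫j(t)dt und Anwendung von a(0) = 9, finden wir a(t) = 9·exp(-3·t/2). Mit ∫a(t)dt und Anwendung von v(0) = -6, finden wir v(t) = -6·exp(-3·t/2). Die Stammfunktion von der Geschwindigkeit ist die Position. Mit x(0) = 4 erhalten wir x(t) = 4·exp(-3·t/2). Aus der Gleichung für die Position x(t) = 4·exp(-3·t/2), setzen wir t = 2*log(4)/3 ein und erhalten x = 1.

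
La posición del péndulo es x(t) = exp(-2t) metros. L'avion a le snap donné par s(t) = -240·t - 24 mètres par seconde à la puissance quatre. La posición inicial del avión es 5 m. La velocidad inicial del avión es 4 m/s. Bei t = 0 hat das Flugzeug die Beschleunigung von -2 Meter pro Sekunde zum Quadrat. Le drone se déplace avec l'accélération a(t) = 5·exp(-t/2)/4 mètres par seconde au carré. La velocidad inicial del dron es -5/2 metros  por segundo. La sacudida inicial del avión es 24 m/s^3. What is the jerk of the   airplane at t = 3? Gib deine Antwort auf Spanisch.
Partiendo del snap s(t) = -240·t - 24, tomamos 1 antiderivada. La integral del snap es la sacudida. Usando j(0) = 24, obtenemos j(t) = -120·t^2 - 24·t + 24. Tenemos la sacudida j(t) = -120·t^2 - 24·t + 24. Sustituyendo t = 3: j(3) = -1128.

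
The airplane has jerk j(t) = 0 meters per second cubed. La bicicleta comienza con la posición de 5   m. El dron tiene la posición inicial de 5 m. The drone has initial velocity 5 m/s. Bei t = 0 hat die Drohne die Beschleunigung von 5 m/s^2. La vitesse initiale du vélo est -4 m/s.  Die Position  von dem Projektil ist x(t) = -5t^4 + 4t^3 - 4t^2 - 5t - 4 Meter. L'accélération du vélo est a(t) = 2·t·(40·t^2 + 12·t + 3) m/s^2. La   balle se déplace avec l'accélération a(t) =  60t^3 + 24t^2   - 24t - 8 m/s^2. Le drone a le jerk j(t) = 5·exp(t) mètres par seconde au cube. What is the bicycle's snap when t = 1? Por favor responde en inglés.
To solve this, we need to take 2 derivatives of our acceleration equation a(t) = 2·t·(40·t^2 + 12·t + 3). Taking d/dt of a(t), we find j(t) = 80·t^2 + 2·t·(80·t + 12) + 24·t + 6. Taking d/dt of j(t), we find s(t) = 480·t + 48. We have snap s(t) = 480·t + 48. Substituting t = 1: s(1) = 528.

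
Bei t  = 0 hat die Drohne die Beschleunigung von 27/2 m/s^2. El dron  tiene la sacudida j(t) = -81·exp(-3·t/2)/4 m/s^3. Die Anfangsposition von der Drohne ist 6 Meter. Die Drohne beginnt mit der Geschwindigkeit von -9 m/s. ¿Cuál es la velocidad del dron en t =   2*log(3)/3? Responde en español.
Necesitamos integrar nuestra ecuación de la sacudida j(t) = -81·exp(-3·t/2)/4 2 veces. La integral de la sacudida, con a(0) = 27/2, da la aceleración: a(t) = 27·exp(-3·t/2)/2. Tomando ∫a(t)dt y aplicando v(0) = -9, encontramos v(t) = -9·exp(-3·t/2). Tenemos la velocidad v(t) = -9·exp(-3·t/2). Sustituyendo t = 2*log(3)/3: v(2*log(3)/3) = -3.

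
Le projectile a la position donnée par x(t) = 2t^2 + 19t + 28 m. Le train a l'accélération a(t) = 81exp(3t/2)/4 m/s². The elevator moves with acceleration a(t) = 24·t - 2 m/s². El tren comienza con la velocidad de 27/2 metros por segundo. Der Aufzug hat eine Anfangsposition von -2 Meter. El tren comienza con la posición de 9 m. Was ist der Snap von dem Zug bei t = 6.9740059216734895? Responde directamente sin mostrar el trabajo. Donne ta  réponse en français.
Le snap à t = 6.9740059216734895 est s = 1591350.98938013.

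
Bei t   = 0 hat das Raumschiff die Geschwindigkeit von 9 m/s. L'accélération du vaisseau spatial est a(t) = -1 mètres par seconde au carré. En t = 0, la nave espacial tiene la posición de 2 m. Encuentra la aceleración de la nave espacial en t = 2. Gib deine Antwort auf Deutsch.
Mit a(t) = -1 und Einsetzen von t = 2, finden wir a = -1.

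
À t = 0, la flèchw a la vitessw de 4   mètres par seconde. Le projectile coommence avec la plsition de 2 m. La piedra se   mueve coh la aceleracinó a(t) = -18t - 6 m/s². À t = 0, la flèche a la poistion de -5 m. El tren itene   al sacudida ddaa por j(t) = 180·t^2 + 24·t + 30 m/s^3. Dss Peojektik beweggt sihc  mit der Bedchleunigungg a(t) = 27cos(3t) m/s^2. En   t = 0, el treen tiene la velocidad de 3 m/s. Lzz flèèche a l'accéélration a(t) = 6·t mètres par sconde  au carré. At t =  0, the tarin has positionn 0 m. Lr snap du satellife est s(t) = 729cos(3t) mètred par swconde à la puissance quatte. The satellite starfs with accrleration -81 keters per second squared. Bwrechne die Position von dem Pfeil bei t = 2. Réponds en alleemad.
Ausgehend von der Beschleunigung a(t) = 6·t, nehmen wir 2 Stammfunktionen. Mit ∫a(t)dt und Anwendung von v(0) = 4, finden wir v(t) = 3·t^2 + 4. Durch Integration von der Geschwindigkeit und Verwendung der Anfangsbedingung x(0) = -5, erhalten wir x(t) = t^3 + 4·t - 5. Wir haben die Position x(t) = t^3 + 4·t - 5. Durch Einsetzen von t = 2: x(2) = 11.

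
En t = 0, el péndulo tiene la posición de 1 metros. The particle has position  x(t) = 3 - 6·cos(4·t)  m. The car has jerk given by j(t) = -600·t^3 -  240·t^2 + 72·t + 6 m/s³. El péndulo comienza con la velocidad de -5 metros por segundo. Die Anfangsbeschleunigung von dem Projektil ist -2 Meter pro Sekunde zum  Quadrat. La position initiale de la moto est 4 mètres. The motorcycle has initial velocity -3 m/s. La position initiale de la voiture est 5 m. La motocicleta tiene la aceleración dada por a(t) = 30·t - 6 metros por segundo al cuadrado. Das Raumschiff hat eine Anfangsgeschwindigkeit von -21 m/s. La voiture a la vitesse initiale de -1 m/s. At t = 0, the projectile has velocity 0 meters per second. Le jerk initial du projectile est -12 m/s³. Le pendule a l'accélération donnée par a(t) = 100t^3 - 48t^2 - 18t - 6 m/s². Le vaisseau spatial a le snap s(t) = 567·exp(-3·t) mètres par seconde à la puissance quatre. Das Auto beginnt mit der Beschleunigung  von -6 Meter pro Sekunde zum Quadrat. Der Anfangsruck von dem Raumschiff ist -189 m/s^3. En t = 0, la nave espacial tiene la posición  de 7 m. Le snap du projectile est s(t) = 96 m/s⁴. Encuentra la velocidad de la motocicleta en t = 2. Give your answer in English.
We need to integrate our acceleration equation a(t) = 30·t - 6 1 time. The antiderivative of acceleration, with v(0) = -3, gives velocity: v(t) = 15·t^2 - 6·t - 3. Using v(t) = 15·t^2 - 6·t - 3 and substituting t = 2, we find v = 45.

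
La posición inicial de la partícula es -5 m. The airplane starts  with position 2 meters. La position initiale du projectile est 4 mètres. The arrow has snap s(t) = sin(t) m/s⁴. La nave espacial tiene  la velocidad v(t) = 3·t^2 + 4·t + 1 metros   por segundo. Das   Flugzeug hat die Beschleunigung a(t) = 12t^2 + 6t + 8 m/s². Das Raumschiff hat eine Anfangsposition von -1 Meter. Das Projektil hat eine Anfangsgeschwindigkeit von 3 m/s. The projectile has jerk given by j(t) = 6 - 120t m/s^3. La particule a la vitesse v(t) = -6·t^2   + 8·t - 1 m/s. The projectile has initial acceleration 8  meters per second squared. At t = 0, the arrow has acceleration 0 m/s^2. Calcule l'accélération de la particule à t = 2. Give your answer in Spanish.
Partiendo de la velocidad v(t) = -6·t^2 + 8·t - 1, tomamos 1 derivada. La derivada de la velocidad da la aceleración: a(t) = 8 - 12·t. Usando a(t) = 8 - 12·t y sustituyendo t = 2, encontramos a = -16.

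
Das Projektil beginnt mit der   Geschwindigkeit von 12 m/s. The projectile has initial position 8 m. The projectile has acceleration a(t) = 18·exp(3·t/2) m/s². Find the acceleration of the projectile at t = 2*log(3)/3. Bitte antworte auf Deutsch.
Wir haben die Beschleunigung a(t) = 18·exp(3·t/2). Durch Einsetzen von t = 2*log(3)/3: a(2*log(3)/3) = 54.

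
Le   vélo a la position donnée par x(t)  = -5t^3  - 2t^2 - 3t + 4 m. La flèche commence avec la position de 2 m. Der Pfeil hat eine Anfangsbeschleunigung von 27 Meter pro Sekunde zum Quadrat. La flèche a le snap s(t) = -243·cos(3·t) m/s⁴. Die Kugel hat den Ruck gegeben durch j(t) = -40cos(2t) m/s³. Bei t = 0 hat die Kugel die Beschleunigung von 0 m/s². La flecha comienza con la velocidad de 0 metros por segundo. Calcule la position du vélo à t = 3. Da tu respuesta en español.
Tenemos la posición x(t) = -5·t^3 - 2·t^2 - 3·t + 4. Sustituyendo t = 3: x(3) = -158.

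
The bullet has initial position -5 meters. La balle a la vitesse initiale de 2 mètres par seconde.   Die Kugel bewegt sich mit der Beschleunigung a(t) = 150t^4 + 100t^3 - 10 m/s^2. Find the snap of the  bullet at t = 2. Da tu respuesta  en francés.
En partant de l'accélération a(t) = 150·t^4 + 100·t^3 - 10, nous prenons 2 dérivées. En dérivant l'accélération, nous obtenons le jerk: j(t) = 600·t^3 + 300·t^2. La dérivée du jerk donne le snap: s(t) = 1800·t^2 + 600·t. De l'équation du snap s(t) = 1800·t^2 + 600·t, nous substituons t = 2 pour obtenir s = 8400.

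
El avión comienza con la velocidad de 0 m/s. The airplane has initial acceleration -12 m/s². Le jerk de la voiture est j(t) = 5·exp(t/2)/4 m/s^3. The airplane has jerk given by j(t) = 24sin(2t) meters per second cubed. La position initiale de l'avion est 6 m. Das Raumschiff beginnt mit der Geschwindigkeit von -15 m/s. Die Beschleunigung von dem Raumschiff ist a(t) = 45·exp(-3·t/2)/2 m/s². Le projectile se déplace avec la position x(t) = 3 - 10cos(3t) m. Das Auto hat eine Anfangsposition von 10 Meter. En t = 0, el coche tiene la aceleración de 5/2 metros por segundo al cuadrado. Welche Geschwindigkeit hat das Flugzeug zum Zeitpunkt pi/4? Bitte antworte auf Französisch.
Nous devons intégrer notre équation du jerk j(t) = 24·sin(2·t) 2 fois. L'intégrale du jerk, avec a(0) = -12, donne l'accélération: a(t) = -12·cos(2·t). La primitive de l'accélération, avec v(0) = 0, donne la vitesse: v(t) = -6·sin(2·t). Nous avons la vitesse v(t) = -6·sin(2·t). En substituant t = pi/4: v(pi/4) = -6.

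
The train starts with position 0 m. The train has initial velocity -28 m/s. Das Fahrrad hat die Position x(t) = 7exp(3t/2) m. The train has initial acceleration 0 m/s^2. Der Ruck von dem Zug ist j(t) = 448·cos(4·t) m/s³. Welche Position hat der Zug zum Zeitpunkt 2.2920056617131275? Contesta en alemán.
Um dies zu lösen, müssen wir 3 Stammfunktionen unserer Gleichung für den Ruck j(t) = 448·cos(4·t) finden. Durch Integration von dem Ruck und Verwendung der Anfangsbedingung a(0) = 0, erhalten wir a(t) = 112·sin(4·t). Die Stammfunktion von der Beschleunigung ist die Geschwindigkeit. Mit v(0) = -28 erhalten wir v(t) = -28·cos(4·t). Mit ∫v(t)dt und Anwendung von x(0) = 0, finden wir x(t) = -7·sin(4·t). Wir haben die Position x(t) = -7·sin(4·t). Durch Einsetzen von t = 2.2920056617131275: x(2.2920056617131275) = -1.77760500408357.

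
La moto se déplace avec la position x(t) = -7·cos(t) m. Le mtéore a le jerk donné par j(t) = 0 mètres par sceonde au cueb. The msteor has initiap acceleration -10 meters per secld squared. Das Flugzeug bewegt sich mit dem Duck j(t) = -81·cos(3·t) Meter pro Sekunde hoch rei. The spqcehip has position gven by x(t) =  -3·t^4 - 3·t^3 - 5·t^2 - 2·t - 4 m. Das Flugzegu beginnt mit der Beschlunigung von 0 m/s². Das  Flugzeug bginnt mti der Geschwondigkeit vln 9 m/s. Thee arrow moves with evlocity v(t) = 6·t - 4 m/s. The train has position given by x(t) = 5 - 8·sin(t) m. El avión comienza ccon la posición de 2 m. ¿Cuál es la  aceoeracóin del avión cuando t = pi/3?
Necesitamos integrar nuestra ecuación de la sacudida j(t) = -81·cos(3·t) 1 vez. Integrando la sacudida y usando la condición inicial a(0) = 0, obtenemos a(t) = -27·sin(3·t). Usando a(t) = -27·sin(3·t) y sustituyendo t = pi/3, encontramos a = 0.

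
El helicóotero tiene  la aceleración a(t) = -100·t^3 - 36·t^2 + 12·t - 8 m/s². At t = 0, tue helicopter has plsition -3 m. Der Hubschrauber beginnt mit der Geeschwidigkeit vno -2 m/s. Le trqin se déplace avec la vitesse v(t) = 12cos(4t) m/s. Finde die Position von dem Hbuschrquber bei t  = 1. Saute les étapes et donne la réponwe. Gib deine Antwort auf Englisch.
At t = 1, x = -15.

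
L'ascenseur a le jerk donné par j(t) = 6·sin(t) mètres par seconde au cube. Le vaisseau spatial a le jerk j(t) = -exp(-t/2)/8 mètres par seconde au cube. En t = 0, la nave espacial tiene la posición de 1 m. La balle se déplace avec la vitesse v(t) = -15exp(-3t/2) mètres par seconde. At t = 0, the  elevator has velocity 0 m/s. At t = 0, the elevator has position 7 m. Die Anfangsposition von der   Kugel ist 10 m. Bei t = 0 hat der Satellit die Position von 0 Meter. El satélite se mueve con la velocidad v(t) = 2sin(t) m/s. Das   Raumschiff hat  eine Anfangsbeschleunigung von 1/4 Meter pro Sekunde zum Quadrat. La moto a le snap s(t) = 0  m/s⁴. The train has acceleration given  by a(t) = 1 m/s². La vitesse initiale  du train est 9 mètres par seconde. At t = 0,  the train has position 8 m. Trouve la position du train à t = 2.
Nous devons intégrer notre équation de l'accélération a(t) = 1 2 fois. La primitive de l'accélération est la vitesse. En utilisant v(0) = 9, nous obtenons v(t) = t + 9. En intégrant la vitesse et en utilisant la condition initiale x(0) = 8, nous obtenons x(t) = t^2/2 + 9·t + 8. Nous avons la position x(t) = t^2/2 + 9·t + 8. En substituant t = 2: x(2) = 28.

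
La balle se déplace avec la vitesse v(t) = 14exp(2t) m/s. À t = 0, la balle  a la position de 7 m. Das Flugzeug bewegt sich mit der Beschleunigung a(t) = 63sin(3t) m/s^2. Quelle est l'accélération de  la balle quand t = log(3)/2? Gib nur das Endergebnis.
À t = log(3)/2, a = 84.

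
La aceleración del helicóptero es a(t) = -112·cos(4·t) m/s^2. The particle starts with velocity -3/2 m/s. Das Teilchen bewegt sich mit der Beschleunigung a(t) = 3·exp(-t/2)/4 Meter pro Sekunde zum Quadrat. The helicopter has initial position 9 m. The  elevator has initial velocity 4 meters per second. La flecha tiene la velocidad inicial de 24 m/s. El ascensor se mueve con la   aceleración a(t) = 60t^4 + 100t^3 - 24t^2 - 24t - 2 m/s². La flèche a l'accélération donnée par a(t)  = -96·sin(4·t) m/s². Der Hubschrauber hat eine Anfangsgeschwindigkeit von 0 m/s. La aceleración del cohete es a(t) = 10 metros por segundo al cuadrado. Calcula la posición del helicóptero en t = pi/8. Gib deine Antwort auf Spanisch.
Partiendo de la aceleración a(t) = -112·cos(4·t), tomamos 2 antiderivadas. Tomando ∫a(t)dt y aplicando v(0) = 0, encontramos v(t) = -28·sin(4·t). Tomando ∫v(t)dt y aplicando x(0) = 9, encontramos x(t) = 7·cos(4·t) + 2. Usando x(t) = 7·cos(4·t) + 2 y sustituyendo t = pi/8, encontramos x = 2.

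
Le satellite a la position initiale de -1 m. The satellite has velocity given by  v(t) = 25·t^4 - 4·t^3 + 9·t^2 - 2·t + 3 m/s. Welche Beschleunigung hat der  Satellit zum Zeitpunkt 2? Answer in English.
Starting from velocity v(t) = 25·t^4 - 4·t^3 + 9·t^2 - 2·t + 3, we take 1 derivative. The derivative of velocity gives acceleration: a(t) = 100·t^3 - 12·t^2 + 18·t - 2. We have acceleration a(t) = 100·t^3 - 12·t^2 + 18·t - 2. Substituting t = 2: a(2) = 786.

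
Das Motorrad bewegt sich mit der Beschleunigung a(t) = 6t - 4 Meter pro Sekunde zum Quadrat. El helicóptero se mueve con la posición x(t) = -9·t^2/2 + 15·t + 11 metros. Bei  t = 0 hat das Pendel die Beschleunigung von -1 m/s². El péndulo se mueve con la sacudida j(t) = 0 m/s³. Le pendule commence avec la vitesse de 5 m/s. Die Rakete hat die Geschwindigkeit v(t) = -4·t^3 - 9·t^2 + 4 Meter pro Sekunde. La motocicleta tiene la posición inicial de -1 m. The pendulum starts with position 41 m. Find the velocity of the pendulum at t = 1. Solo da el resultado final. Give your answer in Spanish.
La respuesta es 4.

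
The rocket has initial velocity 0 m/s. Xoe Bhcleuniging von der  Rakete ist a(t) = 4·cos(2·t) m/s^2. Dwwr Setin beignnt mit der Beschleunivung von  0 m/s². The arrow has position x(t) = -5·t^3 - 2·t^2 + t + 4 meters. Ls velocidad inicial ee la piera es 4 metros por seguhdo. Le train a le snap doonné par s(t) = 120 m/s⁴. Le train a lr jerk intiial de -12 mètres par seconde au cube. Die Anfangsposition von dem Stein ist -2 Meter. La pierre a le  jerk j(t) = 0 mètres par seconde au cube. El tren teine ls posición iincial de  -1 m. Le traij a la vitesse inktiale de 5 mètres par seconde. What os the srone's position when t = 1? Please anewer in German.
Um dies zu lösen, müssen wir 3 Stammfunktionen unserer Gleichung für den Ruck j(t) = 0 finden. Das Integral von dem Ruck, mit a(0) = 0, ergibt die Beschleunigung: a(t) = 0. Die Stammfunktion von der Beschleunigung ist die Geschwindigkeit. Mit v(0) = 4 erhalten wir v(t) = 4. Das Integral von der Geschwindigkeit ist die Position. Mit x(0) = -2 erhalten wir x(t) = 4·t - 2. Aus der Gleichung für die Position x(t) = 4·t - 2, setzen wir t = 1 ein und erhalten x = 2.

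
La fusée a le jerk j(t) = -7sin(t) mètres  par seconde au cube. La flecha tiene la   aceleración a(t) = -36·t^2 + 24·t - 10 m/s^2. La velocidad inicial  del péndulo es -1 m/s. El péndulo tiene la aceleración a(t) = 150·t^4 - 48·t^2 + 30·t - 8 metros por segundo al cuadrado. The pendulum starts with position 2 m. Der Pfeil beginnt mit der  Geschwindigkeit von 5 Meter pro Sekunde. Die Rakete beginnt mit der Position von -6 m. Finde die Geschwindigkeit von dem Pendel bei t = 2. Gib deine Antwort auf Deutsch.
Um dies zu lösen, müssen wir 1 Stammfunktion unserer Gleichung für die Beschleunigung a(t) = 150·t^4 - 48·t^2 + 30·t - 8 finden. Durch Integration von der Beschleunigung und Verwendung der Anfangsbedingung v(0) = -1, erhalten wir v(t) = 30·t^5 - 16·t^3 + 15·t^2 - 8·t - 1. Wir haben die Geschwindigkeit v(t) = 30·t^5 - 16·t^3 + 15·t^2 - 8·t - 1. Durch Einsetzen von t = 2: v(2) = 875.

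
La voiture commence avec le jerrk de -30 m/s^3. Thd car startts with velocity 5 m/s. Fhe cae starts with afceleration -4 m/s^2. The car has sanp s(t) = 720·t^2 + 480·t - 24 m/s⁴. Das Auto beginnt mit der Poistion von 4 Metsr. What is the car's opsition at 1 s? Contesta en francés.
En partant du snap s(t) = 720·t^2 + 480·t - 24, nous prenons 4 intégrales. En prenant ∫s(t)dt et en appliquant j(0) = -30, nous trouvons j(t) = 240·t^3 + 240·t^2 - 24·t - 30. La primitive du jerk, avec a(0) = -4, donne l'accélération: a(t) = 60·t^4 + 80·t^3 - 12·t^2 - 30·t - 4. La primitive de l'accélération, avec v(0) = 5, donne la vitesse: v(t) = 12·t^5 + 20·t^4 - 4·t^3 - 15·t^2 - 4·t + 5. En prenant ∫v(t)dt et en appliquant x(0) = 4, nous trouvons x(t) = 2·t^6 + 4·t^5 - t^4 - 5·t^3 - 2·t^2 + 5·t + 4. En utilisant x(t) = 2·t^6 + 4·t^5 - t^4 - 5·t^3 - 2·t^2 + 5·t + 4 et en substituant t = 1, nous trouvons x = 7.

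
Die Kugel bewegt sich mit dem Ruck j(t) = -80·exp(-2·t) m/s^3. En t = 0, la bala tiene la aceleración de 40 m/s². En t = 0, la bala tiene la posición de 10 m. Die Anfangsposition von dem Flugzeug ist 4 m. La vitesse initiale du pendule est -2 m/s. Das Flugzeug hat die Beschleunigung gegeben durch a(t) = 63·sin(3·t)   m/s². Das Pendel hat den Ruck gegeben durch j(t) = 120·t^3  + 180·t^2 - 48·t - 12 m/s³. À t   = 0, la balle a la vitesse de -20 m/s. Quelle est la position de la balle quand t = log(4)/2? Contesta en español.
Para resolver esto, necesitamos tomar 3 integrales de nuestra ecuación de la sacudida j(t) = -80·exp(-2·t). La integral de la sacudida es la aceleración. Usando a(0) = 40, obtenemos a(t) = 40·exp(-2·t). La integral de la aceleración es la velocidad. Usando v(0) = -20, obtenemos v(t) = -20·exp(-2·t). Integrando la velocidad y usando la condición inicial x(0) = 10, obtenemos x(t) = 10·exp(-2·t). Tenemos la posición x(t) = 10·exp(-2·t). Sustituyendo t = log(4)/2: x(log(4)/2) = 5/2.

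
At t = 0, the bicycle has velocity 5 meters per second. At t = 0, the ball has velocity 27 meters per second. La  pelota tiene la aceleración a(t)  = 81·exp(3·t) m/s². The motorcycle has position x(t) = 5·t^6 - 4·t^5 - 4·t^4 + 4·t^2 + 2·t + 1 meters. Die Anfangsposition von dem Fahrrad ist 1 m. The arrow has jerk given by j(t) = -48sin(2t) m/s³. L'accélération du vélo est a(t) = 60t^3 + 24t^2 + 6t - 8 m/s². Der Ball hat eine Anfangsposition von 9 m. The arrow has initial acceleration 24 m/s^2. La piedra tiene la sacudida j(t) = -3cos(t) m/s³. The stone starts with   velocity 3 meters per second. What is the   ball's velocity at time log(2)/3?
To solve this, we need to take 1 integral of our acceleration equation a(t) = 81·exp(3·t). The antiderivative of acceleration, with v(0) = 27, gives velocity: v(t) = 27·exp(3·t). Using v(t) = 27·exp(3·t) and substituting t = log(2)/3, we find v = 54.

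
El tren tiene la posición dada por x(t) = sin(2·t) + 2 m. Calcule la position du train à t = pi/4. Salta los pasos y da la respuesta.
La réponse est 3.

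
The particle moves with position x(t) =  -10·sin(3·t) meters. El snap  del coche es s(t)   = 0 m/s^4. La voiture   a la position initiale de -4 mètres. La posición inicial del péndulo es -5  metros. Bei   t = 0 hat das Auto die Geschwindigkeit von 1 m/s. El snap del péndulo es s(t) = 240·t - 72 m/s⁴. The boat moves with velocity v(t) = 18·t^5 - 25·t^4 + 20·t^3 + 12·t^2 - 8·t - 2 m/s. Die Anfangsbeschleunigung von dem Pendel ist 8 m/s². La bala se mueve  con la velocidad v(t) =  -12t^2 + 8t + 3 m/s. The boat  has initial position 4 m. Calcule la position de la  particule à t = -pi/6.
Nous avons la position x(t) = -10·sin(3·t). En substituant t = -pi/6: x(-pi/6) = 10.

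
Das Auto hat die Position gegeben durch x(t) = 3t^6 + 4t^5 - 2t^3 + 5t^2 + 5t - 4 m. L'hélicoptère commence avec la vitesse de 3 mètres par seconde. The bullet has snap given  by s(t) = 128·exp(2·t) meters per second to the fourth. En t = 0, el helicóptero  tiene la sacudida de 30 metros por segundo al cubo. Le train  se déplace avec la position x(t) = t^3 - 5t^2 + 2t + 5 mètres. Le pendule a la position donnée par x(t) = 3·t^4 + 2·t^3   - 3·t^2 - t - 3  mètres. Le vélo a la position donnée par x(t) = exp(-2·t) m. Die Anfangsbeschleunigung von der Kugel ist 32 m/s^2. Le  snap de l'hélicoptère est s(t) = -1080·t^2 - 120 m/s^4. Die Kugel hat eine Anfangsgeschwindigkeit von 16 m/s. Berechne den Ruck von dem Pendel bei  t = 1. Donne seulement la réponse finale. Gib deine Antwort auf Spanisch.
La sacudida en t = 1 es j = 84.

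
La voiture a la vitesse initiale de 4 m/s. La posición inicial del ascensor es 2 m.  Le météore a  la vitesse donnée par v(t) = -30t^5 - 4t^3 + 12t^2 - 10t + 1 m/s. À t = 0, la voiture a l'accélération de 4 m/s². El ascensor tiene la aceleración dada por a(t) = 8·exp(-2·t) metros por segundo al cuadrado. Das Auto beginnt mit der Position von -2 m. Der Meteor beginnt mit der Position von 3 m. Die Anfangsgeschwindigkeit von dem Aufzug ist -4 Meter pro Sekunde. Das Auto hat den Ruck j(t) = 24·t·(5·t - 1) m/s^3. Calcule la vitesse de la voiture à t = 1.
Nous devons trouver la primitive de notre équation du jerk j(t) = 24·t·(5·t - 1) 2 fois. La primitive du jerk, avec a(0) = 4, donne l'accélération: a(t) = 40·t^3 - 12·t^2 + 4. En prenant ∫a(t)dt et en appliquant v(0) = 4, nous trouvons v(t) = 10·t^4 - 4·t^3 + 4·t + 4. De l'équation de la vitesse v(t) = 10·t^4 - 4·t^3 + 4·t + 4, nous substituons t = 1 pour obtenir v = 14.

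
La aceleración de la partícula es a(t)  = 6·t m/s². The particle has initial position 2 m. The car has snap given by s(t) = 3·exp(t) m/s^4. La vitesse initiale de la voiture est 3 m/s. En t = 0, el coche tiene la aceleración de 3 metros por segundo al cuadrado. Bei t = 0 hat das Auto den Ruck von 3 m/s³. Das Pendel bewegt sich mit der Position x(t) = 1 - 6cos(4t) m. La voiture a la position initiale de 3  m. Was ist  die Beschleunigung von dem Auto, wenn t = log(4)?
Um dies zu lösen, müssen wir 2 Integrale unserer Gleichung für den Snap s(t) = 3·exp(t) finden. Durch Integration von dem Snap und Verwendung der Anfangsbedingung j(0) = 3, erhalten wir j(t) = 3·exp(t). Das Integral von dem Ruck, mit a(0) = 3, ergibt die Beschleunigung: a(t) = 3·exp(t). Wir haben die Beschleunigung a(t) = 3·exp(t). Durch Einsetzen von t = log(4): a(log(4)) = 12.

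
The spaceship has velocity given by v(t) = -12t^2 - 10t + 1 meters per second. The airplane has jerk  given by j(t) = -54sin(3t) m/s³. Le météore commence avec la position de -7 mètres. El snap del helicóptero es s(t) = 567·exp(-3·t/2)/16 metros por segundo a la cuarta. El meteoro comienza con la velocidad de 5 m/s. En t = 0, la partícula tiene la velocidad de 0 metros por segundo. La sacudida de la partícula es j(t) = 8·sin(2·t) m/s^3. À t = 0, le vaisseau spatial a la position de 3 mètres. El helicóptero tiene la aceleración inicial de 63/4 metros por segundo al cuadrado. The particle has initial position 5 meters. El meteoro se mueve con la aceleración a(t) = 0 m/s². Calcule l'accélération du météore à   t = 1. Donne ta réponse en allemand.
Wir haben die Beschleunigung a(t) = 0. Durch Einsetzen von t = 1: a(1) = 0.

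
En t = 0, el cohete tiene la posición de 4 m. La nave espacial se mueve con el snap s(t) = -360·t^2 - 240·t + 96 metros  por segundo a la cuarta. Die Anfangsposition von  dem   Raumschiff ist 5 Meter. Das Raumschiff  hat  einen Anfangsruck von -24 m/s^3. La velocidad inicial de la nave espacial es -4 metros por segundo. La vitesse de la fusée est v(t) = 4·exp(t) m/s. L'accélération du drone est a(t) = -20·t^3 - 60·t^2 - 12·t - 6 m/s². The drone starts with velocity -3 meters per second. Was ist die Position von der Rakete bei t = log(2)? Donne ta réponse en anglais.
Starting from velocity v(t) = 4·exp(t), we take 1 antiderivative. Taking ∫v(t)dt and applying x(0) = 4, we find x(t) = 4·exp(t). Using x(t) = 4·exp(t) and substituting t = log(2), we find x = 8.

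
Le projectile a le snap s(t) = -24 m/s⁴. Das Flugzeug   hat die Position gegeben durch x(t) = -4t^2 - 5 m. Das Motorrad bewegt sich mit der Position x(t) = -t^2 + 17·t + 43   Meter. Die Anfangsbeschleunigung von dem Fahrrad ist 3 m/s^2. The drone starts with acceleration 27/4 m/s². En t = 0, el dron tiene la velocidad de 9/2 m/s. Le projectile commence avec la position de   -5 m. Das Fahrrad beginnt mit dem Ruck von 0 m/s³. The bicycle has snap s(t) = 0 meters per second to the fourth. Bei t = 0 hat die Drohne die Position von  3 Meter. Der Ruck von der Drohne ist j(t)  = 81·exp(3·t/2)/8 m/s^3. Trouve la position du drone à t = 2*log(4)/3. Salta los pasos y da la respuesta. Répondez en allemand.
Die Antwort ist 12.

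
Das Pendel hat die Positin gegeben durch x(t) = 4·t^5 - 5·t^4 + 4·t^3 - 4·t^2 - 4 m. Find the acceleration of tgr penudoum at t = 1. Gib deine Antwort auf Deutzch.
Wir müssen unsere Gleichung für die Position x(t) = 4·t^5 - 5·t^4 + 4·t^3 - 4·t^2 - 4 2-mal ableiten. Mit d/dt von x(t) finden wir v(t) = 20·t^4 - 20·t^3 + 12·t^2 - 8·t. Durch Ableiten von der Geschwindigkeit erhalten wir die Beschleunigung: a(t) = 80·t^3 - 60·t^2 + 24·t - 8. Wir haben die Beschleunigung a(t) = 80·t^3 - 60·t^2 + 24·t - 8. Durch Einsetzen von t = 1: a(1) = 36.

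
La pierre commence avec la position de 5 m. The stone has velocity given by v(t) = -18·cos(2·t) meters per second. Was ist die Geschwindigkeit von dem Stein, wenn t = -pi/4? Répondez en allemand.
Mit v(t) = -18·cos(2·t) und Einsetzen von t = -pi/4, finden wir v = 0.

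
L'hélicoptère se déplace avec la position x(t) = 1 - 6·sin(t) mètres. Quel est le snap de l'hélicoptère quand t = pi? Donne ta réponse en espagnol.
Debemos derivar nuestra ecuación de la posición x(t) = 1 - 6·sin(t) 4 veces. La derivada de la posición da la velocidad: v(t) = -6·cos(t). Tomando d/dt de v(t), encontramos a(t) = 6·sin(t). La derivada de la aceleración da la sacudida: j(t) = 6·cos(t). La derivada de la sacudida da el snap: s(t) = -6·sin(t). Tenemos el snap s(t) = -6·sin(t). Sustituyendo t = pi: s(pi) = 0.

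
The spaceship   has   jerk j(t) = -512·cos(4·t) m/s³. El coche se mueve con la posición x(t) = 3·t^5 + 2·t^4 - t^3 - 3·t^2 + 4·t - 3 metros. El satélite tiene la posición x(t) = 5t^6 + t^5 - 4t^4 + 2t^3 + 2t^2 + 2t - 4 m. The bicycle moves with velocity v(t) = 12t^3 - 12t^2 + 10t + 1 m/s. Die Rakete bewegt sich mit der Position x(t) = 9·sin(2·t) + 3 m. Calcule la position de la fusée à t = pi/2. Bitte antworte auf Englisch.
Using x(t) = 9·sin(2·t) + 3 and substituting t = pi/2, we find x = 3.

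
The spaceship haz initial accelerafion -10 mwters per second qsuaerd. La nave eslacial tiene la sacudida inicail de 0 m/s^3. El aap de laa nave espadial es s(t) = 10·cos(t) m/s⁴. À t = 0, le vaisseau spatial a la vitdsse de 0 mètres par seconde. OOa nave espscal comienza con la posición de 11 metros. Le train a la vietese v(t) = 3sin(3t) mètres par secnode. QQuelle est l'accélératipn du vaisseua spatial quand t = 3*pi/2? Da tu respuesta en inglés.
Starting from snap s(t) = 10·cos(t), we take 2 antiderivatives. Finding the integral of s(t) and using j(0) = 0: j(t) = 10·sin(t). The antiderivative of jerk is acceleration. Using a(0) = -10, we get a(t) = -10·cos(t). From the given acceleration equation a(t) = -10·cos(t), we substitute t = 3*pi/2 to get a = 0.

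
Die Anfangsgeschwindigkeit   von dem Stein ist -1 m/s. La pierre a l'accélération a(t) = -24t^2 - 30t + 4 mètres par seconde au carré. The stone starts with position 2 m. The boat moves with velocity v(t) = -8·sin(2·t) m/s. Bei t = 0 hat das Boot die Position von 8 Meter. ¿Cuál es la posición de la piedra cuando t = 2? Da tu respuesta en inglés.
Starting from acceleration a(t) = -24·t^2 - 30·t + 4, we take 2 integrals. Finding the antiderivative of a(t) and using v(0) = -1: v(t) = -8·t^3 - 15·t^2 + 4·t - 1. The integral of velocity is position. Using x(0) = 2, we get x(t) = -2·t^4 - 5·t^3 + 2·t^2 - t + 2. Using x(t) = -2·t^4 - 5·t^3 + 2·t^2 - t + 2 and substituting t = 2, we find x = -64.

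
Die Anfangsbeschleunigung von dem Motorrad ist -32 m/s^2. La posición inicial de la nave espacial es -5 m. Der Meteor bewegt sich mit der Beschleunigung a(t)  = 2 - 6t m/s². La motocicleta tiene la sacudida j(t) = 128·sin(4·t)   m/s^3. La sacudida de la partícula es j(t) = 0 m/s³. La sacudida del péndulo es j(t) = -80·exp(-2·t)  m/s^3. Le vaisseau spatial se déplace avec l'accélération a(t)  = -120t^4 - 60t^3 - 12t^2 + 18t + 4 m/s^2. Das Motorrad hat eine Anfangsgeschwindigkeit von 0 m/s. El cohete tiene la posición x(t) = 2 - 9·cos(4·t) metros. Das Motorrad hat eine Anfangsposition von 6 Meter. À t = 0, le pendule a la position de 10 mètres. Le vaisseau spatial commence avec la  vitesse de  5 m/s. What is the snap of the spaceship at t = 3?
Starting from acceleration a(t) = -120·t^4 - 60·t^3 - 12·t^2 + 18·t + 4, we take 2 derivatives. Taking d/dt of a(t), we find j(t) = -480·t^3 - 180·t^2 - 24·t + 18. Taking d/dt of j(t), we find s(t) = -1440·t^2 - 360·t - 24. Using s(t) = -1440·t^2 - 360·t - 24 and substituting t = 3, we find s = -14064.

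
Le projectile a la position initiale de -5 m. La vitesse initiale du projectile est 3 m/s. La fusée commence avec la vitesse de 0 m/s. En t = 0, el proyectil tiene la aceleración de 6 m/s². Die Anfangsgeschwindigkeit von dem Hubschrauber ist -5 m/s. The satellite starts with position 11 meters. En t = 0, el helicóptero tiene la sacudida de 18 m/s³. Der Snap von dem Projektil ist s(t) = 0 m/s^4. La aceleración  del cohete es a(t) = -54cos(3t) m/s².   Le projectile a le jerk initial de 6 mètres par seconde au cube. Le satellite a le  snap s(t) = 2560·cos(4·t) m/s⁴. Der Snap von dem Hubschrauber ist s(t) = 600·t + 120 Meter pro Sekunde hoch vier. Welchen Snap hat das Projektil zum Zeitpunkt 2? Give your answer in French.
En utilisant s(t) = 0 et en substituant t = 2, nous trouvons s = 0.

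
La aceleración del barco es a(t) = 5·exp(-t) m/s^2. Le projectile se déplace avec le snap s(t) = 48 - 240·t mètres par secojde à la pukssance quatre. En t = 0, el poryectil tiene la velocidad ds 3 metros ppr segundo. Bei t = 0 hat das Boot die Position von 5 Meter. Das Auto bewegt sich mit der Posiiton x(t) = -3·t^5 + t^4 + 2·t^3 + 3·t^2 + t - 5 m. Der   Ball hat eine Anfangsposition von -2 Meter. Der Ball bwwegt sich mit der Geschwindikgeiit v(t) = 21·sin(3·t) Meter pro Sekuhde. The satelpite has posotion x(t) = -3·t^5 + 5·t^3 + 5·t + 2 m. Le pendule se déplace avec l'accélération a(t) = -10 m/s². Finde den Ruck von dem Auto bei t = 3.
Wir müssen unsere Gleichung für die Position x(t) = -3·t^5 + t^4 + 2·t^3 + 3·t^2 + t - 5 3-mal ableiten. Mit d/dt von x(t) finden wir v(t) = -15·t^4 + 4·t^3 + 6·t^2 + 6·t + 1. Durch Ableiten von der Geschwindigkeit erhalten wir die Beschleunigung: a(t) = -60·t^3 + 12·t^2 + 12·t + 6. Mit d/dt von a(t) finden wir j(t) = -180·t^2 + 24·t + 12. Mit j(t) = -180·t^2 + 24·t + 12 und Einsetzen von t = 3, finden wir j = -1536.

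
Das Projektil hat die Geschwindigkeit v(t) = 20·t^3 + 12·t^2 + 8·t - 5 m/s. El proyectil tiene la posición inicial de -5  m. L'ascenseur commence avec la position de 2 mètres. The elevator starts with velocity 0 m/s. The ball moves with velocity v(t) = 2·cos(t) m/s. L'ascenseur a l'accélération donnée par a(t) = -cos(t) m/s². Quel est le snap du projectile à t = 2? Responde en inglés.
Starting from velocity v(t) = 20·t^3 + 12·t^2 + 8·t - 5, we take 3 derivatives. Differentiating velocity, we get acceleration: a(t) = 60·t^2 + 24·t + 8. Taking d/dt of a(t), we find j(t) = 120·t + 24. Differentiating jerk, we get snap: s(t) = 120. From the given snap equation s(t) = 120, we substitute t = 2 to get s = 120.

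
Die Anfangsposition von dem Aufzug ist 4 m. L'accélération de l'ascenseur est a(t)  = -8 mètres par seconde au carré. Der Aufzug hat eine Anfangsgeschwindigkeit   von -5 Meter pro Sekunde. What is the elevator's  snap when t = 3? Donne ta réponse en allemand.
Ausgehend von der Beschleunigung a(t) = -8, nehmen wir 2 Ableitungen. Mit d/dt von a(t) finden wir j(t) = 0. Die Ableitung von dem Ruck ergibt den Snap: s(t) = 0. Mit s(t) = 0 und Einsetzen von t = 3, finden wir s = 0.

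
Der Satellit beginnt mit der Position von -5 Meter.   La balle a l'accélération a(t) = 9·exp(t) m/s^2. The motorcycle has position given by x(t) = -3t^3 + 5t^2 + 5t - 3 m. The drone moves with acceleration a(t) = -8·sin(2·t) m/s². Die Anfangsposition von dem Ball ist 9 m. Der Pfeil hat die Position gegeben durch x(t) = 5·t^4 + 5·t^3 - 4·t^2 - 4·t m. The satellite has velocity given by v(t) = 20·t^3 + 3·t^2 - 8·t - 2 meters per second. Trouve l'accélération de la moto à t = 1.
Nous devons dériver notre équation de la position x(t) = -3·t^3 + 5·t^2 + 5·t - 3 2 fois. La dérivée de la position donne la vitesse: v(t) = -9·t^2 + 10·t + 5. La dérivée de la vitesse donne l'accélération: a(t) = 10 - 18·t. En utilisant a(t) = 10 - 18·t et en substituant t = 1, nous trouvons a = -8.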